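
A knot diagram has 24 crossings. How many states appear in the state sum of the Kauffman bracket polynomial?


Each crossing contributes 2 choices (A-smoothing or B-smoothing).
Total states = 2^24 = 16777216

16777216


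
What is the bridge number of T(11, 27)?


The bridge number of T(p,q) is min(p,q).
min(11, 27) = 11

11


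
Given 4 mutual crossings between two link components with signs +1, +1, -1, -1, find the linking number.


Step 1: Count positive crossings: 2
Step 2: Count negative crossings: 2
Step 3: Sum of signs = 2 - 2 = 0
Step 4: Linking number = sum/2 = 0/2 = 0

0


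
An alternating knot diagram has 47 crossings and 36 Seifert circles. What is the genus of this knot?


For alternating knots, g = (c - s + 1)/2.
= (47 - 36 + 1)/2
= 12/2 = 6

6


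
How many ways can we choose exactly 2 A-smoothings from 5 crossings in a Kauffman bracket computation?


We choose which 2 of 5 crossings get A-smoothings.
C(5, 2) = 5! / (2! * 3!)
= 10

10


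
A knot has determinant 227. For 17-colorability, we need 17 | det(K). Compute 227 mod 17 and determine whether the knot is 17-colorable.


Step 1: A knot is p-colorable if and only if p divides its determinant.
Step 2: Compute 227 mod 17.
227 = 13 * 17 + 6
Step 3: 227 mod 17 = 6
Step 4: The knot is 17-colorable: no

6


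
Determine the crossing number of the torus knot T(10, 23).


For a torus knot T(p, q) with gcd(p,q)=1,
the crossing number is min(p*(q-1), q*(p-1)).
p*(q-1) = 10*22 = 220
q*(p-1) = 23*9 = 207
min(220, 207) = 207

207


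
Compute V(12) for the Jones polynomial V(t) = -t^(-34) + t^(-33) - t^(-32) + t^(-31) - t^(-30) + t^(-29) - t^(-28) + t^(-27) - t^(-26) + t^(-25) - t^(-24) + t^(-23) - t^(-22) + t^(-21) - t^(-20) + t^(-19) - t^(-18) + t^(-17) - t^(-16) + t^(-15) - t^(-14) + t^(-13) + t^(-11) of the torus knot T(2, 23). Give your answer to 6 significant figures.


Substituting t = 12 into V(t) = -t^(-34) + t^(-33) - t^(-32) + t^(-31) - t^(-30) + t^(-29) - t^(-28) + t^(-27) - t^(-26) + t^(-25) - t^(-24) + t^(-23) - t^(-22) + t^(-21) - t^(-20) + t^(-19) - t^(-18) + t^(-17) - t^(-16) + t^(-15) - t^(-14) + t^(-13) + t^(-11):
  (-)t^(-34) = -2.0316e-37
  (+)t^(-33) = 2.43792e-36
  (-)t^(-32) = -2.9255e-35
  (+)t^(-31) = 3.5106e-34
  (-)t^(-30) = -4.21272e-33
  (+)t^(-29) = 5.05526e-32
  (-)t^(-28) = -6.06632e-31
  (+)t^(-27) = 7.27958e-30
  (-)t^(-26) = -8.7355e-29
  (+)t^(-25) = 1.04826e-27
  (-)t^(-24) = -1.25791e-26
  (+)t^(-23) = 1.50949e-25
  (-)t^(-22) = -1.81139e-24
  (+)t^(-21) = 2.17367e-23
  (-)t^(-20) = -2.60841e-22
  (+)t^(-19) = 3.13009e-21
  (-)t^(-18) = -3.7561e-20
  (+)t^(-17) = 4.50732e-19
  (-)t^(-16) = -5.40879e-18
  (+)t^(-15) = 6.49055e-17
  (-)t^(-14) = -7.78866e-16
  (+)t^(-13) = 9.34639e-15
  (+)t^(-11) = 1.34588e-12
Sum = (-2.0316e-37) + (2.43792e-36) + (-2.9255e-35) + (3.5106e-34) + (-4.21272e-33) + (5.05526e-32) + (-6.06632e-31) + (7.27958e-30) + (-8.7355e-29) + (1.04826e-27) + (-1.25791e-26) + (1.50949e-25) + (-1.81139e-24) + (2.17367e-23) + (-2.60841e-22) + (3.13009e-21) + (-3.7561e-20) + (4.50732e-19) + (-5.40879e-18) + (6.49055e-17) + (-7.78866e-16) + (9.34639e-15) + (1.34588e-12)
= 1.354507292e-12
Rounded to 6 significant figures: 1.35451e-12

1.35451e-12


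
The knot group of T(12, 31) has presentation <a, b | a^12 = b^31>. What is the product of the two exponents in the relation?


The relation is a^12 = b^31.
Product of exponents = 12 * 31
= 372

372


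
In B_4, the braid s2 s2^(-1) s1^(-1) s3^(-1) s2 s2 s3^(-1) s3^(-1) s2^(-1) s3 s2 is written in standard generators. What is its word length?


The word length counts the number of generators (including inverses).
Listing each generator: s2, s2^(-1), s1^(-1), s3^(-1), s2, s2, s3^(-1), s3^(-1), s2^(-1), s3, s2
There are 11 generators in this braid word.

11


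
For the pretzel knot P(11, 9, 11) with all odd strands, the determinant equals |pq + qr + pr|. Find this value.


Step 1: Compute pq + qr + pr.
pq = 11*9 = 99
qr = 9*11 = 99
pr = 11*11 = 121
pq + qr + pr = 99 + 99 + 121 = 319
Step 2: Take absolute value.
det(P(11,9,11)) = |319| = 319

319


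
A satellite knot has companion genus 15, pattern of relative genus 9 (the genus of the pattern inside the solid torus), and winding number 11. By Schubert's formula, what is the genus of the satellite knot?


Schubert: g(satellite) = g_rel(pattern) + |winding| * g(companion),
where g_rel(pattern) is the genus of the pattern relative to the solid torus.
= 9 + 11 * 15
= 9 + 165 = 174

174


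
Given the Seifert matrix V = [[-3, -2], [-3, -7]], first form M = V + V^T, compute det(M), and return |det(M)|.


Step 1: Form V + V^T where V = [[-3, -2], [-3, -7]]
  V^T = [[-3, -3], [-2, -7]]
  V + V^T = [[-6, -5], [-5, -14]]
Step 2: det(V + V^T) = (-6)*(-14) - (-5)*(-5)
  = 84 - 25 = 59
Step 3: Knot determinant = |det(V + V^T)| = |59| = 59

59


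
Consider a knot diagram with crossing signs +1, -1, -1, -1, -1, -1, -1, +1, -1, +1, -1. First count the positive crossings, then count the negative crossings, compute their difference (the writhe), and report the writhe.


Step 1: Count positive crossings (+1).
Positive crossings: 3
Step 2: Count negative crossings (-1).
Negative crossings: 8
Step 3: Writhe = (positive) - (negative)
w = 3 - 8 = -5
Step 4: |w| = 5, and w is negative

-5


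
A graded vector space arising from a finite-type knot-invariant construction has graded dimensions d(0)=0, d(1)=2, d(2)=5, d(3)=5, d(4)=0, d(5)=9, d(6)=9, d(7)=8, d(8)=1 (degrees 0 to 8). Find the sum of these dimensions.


Total dimension = d(0) + d(1) + ... + d(8)
= 0 + 2 + 5 + 5 + 0 + 9 + 9 + 8 + 1
= 39

39


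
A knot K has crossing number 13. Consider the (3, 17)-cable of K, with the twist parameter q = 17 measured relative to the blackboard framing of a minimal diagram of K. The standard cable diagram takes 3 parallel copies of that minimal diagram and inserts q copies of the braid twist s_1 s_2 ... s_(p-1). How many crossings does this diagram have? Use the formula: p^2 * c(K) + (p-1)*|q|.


Step 1: Each of the c(K) crossings of the companion diagram becomes p*p = p^2 crossings among the p parallel strands, and each of the |q| twists s_1 s_2 ... s_(p-1) adds (p-1) crossings.
  Crossings = p^2 * c(K) + (p-1)*|q|
Step 2: = 3^2 * 13 + (3-1)*17
Step 3: = 9*13 + 2*17
Step 4: = 117 + 34 = 151

151


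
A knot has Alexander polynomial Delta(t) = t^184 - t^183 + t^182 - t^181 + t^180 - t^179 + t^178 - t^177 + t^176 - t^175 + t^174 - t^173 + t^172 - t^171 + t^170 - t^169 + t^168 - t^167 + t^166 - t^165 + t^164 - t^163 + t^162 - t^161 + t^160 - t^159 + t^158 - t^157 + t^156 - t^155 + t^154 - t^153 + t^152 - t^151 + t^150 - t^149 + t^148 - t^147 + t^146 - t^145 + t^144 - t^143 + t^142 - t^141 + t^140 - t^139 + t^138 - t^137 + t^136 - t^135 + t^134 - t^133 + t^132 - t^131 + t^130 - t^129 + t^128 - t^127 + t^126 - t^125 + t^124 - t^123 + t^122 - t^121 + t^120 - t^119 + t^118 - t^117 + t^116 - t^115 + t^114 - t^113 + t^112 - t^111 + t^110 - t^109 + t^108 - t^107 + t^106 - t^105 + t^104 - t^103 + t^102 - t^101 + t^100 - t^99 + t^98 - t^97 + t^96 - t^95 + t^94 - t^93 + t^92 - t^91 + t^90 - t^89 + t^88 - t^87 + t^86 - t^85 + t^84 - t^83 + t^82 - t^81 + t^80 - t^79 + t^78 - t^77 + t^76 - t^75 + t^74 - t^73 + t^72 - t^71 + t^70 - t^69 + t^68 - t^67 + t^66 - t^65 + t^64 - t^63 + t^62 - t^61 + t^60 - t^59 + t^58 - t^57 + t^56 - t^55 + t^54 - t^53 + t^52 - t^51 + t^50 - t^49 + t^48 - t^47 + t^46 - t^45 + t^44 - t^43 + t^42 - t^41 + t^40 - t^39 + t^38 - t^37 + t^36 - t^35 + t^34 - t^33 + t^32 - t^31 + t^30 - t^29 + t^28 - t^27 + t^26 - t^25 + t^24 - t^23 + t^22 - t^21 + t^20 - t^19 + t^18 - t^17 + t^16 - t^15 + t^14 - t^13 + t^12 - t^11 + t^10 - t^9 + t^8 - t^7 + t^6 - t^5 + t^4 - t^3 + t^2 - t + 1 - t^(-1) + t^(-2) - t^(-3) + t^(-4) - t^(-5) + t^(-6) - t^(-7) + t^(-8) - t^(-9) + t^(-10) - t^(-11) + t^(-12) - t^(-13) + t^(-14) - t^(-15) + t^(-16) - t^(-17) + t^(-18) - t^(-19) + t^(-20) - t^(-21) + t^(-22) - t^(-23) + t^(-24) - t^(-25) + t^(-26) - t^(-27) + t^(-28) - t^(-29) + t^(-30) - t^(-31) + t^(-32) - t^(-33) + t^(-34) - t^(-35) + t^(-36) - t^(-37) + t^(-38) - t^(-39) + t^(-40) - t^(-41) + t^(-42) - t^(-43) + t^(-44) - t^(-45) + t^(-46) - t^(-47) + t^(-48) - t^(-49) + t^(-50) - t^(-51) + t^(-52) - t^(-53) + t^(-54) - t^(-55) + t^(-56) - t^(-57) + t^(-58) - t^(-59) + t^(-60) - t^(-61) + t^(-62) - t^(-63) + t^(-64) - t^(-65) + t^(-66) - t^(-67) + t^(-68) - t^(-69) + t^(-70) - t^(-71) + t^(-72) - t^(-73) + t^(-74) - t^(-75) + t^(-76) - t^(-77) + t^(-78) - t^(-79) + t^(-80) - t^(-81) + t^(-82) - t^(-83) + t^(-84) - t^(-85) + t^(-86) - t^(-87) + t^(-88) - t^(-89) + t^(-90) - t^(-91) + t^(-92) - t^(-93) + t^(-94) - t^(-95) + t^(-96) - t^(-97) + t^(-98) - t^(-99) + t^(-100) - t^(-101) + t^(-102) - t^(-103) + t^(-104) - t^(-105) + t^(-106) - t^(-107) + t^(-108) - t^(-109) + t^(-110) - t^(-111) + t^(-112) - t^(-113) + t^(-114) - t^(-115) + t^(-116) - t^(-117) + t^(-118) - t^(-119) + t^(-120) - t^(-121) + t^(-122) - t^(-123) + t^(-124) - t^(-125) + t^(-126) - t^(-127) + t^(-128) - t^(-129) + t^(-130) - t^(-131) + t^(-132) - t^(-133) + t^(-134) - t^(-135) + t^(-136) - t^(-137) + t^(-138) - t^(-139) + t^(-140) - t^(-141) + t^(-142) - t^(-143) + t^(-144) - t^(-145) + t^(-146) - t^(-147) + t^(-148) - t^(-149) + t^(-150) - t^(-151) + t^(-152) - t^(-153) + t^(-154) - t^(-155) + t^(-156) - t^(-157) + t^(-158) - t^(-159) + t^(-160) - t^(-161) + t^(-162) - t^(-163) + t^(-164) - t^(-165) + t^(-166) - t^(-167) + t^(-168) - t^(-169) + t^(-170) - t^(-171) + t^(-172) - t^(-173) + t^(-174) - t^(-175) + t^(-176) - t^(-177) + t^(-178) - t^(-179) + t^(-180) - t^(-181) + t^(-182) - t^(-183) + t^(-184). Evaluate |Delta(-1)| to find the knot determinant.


Step 1: The polynomial has 369 terms with alternating signs, exponents from 184 down to -184.
Step 2: Substitute t = -1. The i-th term has coefficient (-1)^i and exponent (m-i),
  so its value is (-1)^i * (-1)^(m-i) = (-1)^m = 1 for every i.
Step 3: All 369 terms equal 1, so Delta(-1) = 369 * (1) = 369
Step 4: |Delta(-1)| = 369

369


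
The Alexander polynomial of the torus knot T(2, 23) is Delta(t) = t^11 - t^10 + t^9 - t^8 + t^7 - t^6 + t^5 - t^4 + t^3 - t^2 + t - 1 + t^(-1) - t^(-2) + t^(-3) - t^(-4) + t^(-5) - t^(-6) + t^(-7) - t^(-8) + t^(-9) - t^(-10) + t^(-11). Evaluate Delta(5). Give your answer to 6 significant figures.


Substituting t = 5 into Delta(t) = t^11 - t^10 + t^9 - t^8 + t^7 - t^6 + t^5 - t^4 + t^3 - t^2 + t - 1 + t^(-1) - t^(-2) + t^(-3) - t^(-4) + t^(-5) - t^(-6) + t^(-7) - t^(-8) + t^(-9) - t^(-10) + t^(-11):
Term values: (48828125) + (-9765625) + (1953125) + (-390625) + (78125) + (-15625) + (3125) + (-625) + (125) + (-25) + (5) + (-1) + (0.2) + (-0.04) + (0.008) + (-0.0016) + (0.00032) + (-6.4e-05) + (1.28e-05) + (-2.56e-06) + (5.12e-07) + (-1.024e-07) + (2.048e-08)
Sum = 40690104.17
Rounded to 6 significant figures: 4.06901e+07

4.06901e+07


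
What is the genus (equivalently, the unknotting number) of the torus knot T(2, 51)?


For a torus knot T(p,q), both the unknotting number and genus equal (p-1)(q-1)/2.
= (2-1)(51-1)/2
= 1*50/2
= 50/2 = 25

25


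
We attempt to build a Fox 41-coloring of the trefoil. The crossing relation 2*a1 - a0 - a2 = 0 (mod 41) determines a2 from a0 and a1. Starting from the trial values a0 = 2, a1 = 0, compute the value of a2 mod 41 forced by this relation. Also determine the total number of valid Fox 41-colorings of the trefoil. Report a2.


Step 1: Apply the given crossing relation 2*a1 - a0 - a2 = 0 (mod 41).
  a2 = 2*a1 - a0 mod 41
  a2 = 2*0 - 2 mod 41
  a2 = 0 - 2 mod 41
  a2 = -2 mod 41 = 39
Step 2: The trefoil has determinant 3.
  Number of Fox p-colorings (p prime) is p^2 if p = 3, else p.
  Since 41 does not divide 3, only trivial (constant) colorings exist.
  (So the trial a0 = 2, a1 = 0 with a0 != a1 does NOT extend to a valid coloring of the whole trefoil: the other two crossing relations require 3*(a1 - a0) = 0 (mod 41), which fails.)
  Total colorings = 41
Step 3: a2 = 39, total Fox 41-colorings = 41

39


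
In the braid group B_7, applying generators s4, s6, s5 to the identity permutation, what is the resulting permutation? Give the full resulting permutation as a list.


Starting with identity [1, 2, 3, 4, 5, 6, 7].
Apply generators in sequence:
  After s4: [1, 2, 3, 5, 4, 6, 7]
  After s6: [1, 2, 3, 5, 4, 7, 6]
  After s5: [1, 2, 3, 5, 7, 4, 6]
Final permutation: [1, 2, 3, 5, 7, 4, 6]

[1, 2, 3, 5, 7, 4, 6]


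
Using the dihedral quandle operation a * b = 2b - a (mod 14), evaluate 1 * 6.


1 * 6 = 2*6 - 1 mod 14
= 12 - 1 mod 14
= 11 mod 14 = 11

11


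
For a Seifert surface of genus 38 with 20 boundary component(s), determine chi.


chi = 2 - 2g - b
= 2 - 2*38 - 20
= 2 - 76 - 20 = -94

-94


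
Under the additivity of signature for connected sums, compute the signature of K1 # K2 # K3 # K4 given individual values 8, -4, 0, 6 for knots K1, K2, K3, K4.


The signature is additive under connected sum.
signature(K1 # K2 # K3 # K4) = (8) + (-4) + (0) + (6)
= 10

10


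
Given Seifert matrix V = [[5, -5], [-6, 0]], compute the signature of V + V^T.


Step 1: V + V^T = [[10, -11], [-11, 0]]
Step 2: trace = 10, det = -121
Step 3: Discriminant = 10^2 - 4*(-121) = 584
Step 4: Eigenvalues: 17.083, -7.08305
Step 5: Signature = (# positive eigenvalues) - (# negative eigenvalues) = 0

0


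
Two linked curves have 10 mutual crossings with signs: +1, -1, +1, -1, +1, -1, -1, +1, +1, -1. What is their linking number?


Step 1: Count positive crossings: 5
Step 2: Count negative crossings: 5
Step 3: Sum of signs = 5 - 5 = 0
Step 4: Linking number = sum/2 = 0/2 = 0

0


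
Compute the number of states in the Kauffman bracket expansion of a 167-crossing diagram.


Each crossing contributes 2 choices (A-smoothing or B-smoothing).
Total states = 2^167 = 187072209578355573530071658587684226515959365500928

187072209578355573530071658587684226515959365500928


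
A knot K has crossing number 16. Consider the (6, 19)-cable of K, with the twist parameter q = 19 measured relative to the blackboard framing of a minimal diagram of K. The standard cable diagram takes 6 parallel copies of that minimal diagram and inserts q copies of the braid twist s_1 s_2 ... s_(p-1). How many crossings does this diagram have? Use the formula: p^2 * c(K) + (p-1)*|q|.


Step 1: Each of the c(K) crossings of the companion diagram becomes p*p = p^2 crossings among the p parallel strands, and each of the |q| twists s_1 s_2 ... s_(p-1) adds (p-1) crossings.
  Crossings = p^2 * c(K) + (p-1)*|q|
Step 2: = 6^2 * 16 + (6-1)*19
Step 3: = 36*16 + 5*19
Step 4: = 576 + 95 = 671

671


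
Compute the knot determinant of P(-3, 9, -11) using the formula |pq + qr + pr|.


Step 1: Compute pq + qr + pr.
pq = (-3)*9 = -27
qr = 9*(-11) = -99
pr = (-3)*(-11) = 33
pq + qr + pr = -27 + (-99) + 33 = -93
Step 2: Take absolute value.
det(P(-3,9,-11)) = |-93| = 93

93


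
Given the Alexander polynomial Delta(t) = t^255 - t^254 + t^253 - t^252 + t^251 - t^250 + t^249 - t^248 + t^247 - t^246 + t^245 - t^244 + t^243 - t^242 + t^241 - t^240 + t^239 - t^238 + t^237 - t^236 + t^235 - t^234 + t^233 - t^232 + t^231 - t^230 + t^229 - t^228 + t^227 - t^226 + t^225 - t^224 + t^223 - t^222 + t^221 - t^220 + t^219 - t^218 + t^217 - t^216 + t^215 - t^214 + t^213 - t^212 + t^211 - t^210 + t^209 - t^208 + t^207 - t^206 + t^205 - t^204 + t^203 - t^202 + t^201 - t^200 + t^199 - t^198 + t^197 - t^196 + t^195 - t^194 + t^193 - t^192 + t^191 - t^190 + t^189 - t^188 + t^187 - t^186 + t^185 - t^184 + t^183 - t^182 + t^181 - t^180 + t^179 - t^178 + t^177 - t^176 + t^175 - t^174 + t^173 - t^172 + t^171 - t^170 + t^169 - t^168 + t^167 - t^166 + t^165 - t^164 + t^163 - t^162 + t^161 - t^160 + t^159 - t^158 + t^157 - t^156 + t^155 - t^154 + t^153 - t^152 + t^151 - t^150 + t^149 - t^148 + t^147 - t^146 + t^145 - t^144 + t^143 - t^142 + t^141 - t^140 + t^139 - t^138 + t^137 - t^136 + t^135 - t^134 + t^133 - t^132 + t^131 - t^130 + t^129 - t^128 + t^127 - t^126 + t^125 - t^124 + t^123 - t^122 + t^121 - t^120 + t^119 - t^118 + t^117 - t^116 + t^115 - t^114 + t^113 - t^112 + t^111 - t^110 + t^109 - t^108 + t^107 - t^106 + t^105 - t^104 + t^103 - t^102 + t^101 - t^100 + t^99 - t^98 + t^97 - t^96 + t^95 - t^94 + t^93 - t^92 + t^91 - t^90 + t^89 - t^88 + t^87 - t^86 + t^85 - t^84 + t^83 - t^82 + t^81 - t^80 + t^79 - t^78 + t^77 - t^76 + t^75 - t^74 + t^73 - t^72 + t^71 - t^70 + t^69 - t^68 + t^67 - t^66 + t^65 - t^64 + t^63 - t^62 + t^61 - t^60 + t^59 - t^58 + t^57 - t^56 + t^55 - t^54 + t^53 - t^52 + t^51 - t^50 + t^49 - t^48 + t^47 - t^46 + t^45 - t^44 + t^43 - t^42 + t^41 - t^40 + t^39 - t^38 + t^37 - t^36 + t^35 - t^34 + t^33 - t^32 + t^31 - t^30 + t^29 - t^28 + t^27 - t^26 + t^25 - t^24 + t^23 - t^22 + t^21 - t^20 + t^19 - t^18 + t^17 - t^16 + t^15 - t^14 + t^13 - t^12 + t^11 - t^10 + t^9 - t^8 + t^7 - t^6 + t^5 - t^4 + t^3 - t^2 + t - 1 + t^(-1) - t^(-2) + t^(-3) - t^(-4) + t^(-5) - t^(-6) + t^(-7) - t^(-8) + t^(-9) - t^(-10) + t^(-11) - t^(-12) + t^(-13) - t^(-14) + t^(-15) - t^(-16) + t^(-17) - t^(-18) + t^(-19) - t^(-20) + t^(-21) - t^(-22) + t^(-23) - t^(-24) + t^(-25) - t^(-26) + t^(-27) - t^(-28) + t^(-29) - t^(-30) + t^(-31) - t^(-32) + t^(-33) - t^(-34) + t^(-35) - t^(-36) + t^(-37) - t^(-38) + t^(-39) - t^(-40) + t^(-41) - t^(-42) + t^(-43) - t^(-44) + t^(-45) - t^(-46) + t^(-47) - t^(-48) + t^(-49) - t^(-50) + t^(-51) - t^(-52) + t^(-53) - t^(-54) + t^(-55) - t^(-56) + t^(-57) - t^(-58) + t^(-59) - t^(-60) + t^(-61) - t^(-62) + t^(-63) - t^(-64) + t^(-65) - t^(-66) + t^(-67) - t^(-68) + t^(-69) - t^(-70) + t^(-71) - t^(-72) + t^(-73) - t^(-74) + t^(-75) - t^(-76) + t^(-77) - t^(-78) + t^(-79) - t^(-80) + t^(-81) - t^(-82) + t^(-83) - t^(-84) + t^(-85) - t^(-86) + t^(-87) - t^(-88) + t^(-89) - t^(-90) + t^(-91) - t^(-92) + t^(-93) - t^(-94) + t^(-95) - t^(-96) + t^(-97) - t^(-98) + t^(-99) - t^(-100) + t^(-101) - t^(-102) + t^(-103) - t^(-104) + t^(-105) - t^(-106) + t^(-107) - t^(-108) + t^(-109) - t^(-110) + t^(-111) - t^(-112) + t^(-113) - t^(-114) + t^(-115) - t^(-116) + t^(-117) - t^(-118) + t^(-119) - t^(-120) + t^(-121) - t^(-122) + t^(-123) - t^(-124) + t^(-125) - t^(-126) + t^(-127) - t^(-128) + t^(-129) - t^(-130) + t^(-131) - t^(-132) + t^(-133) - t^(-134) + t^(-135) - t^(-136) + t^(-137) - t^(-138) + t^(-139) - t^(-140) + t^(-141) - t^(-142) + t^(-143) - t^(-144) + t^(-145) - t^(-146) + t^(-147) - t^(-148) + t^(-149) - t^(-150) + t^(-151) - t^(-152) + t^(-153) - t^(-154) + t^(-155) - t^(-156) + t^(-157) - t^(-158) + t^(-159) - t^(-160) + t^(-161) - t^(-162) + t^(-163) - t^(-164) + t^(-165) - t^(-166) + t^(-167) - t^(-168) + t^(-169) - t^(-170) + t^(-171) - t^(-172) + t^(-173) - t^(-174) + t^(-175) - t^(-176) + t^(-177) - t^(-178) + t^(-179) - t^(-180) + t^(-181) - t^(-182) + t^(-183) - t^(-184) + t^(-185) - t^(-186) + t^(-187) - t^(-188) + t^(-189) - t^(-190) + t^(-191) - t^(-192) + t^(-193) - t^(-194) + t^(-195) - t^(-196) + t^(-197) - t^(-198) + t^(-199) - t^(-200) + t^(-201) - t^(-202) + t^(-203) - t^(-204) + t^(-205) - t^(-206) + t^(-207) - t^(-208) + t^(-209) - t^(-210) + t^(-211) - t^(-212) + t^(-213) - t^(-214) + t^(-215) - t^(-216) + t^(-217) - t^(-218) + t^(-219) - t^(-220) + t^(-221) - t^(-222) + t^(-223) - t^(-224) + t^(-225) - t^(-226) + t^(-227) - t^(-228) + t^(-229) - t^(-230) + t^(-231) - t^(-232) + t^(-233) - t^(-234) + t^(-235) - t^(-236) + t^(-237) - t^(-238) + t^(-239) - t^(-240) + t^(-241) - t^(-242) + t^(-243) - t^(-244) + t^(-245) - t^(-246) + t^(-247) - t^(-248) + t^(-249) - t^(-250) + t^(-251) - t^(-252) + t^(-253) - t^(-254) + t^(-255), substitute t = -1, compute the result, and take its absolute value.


Step 1: The polynomial has 511 terms with alternating signs, exponents from 255 down to -255.
Step 2: Substitute t = -1. The i-th term has coefficient (-1)^i and exponent (m-i),
  so its value is (-1)^i * (-1)^(m-i) = (-1)^m = -1 for every i.
Step 3: All 511 terms equal -1, so Delta(-1) = 511 * (-1) = -511
Step 4: |Delta(-1)| = 511

511


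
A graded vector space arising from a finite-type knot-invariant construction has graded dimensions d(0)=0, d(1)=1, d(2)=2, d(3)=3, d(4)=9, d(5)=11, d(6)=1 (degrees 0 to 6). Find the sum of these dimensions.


Total dimension = d(0) + d(1) + ... + d(6)
= 0 + 1 + 2 + 3 + 9 + 11 + 1
= 27

27


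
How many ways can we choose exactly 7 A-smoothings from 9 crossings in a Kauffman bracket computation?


We choose which 7 of 9 crossings get A-smoothings.
C(9, 7) = 9! / (7! * 2!)
= 36

36


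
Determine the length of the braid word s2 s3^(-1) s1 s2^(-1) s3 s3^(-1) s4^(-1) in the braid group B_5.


The word length counts the number of generators (including inverses).
Listing each generator: s2, s3^(-1), s1, s2^(-1), s3, s3^(-1), s4^(-1)
There are 7 generators in this braid word.

7


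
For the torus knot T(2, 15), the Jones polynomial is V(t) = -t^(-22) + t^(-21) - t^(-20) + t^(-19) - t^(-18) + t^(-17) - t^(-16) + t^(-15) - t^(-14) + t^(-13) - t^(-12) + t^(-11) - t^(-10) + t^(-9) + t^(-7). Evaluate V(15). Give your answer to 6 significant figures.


Substituting t = 15 into V(t) = -t^(-22) + t^(-21) - t^(-20) + t^(-19) - t^(-18) + t^(-17) - t^(-16) + t^(-15) - t^(-14) + t^(-13) - t^(-12) + t^(-11) - t^(-10) + t^(-9) + t^(-7):
  (-)t^(-22) = -1.33657e-26
  (+)t^(-21) = 2.00486e-25
  (-)t^(-20) = -3.00729e-24
  (+)t^(-19) = 4.51093e-23
  (-)t^(-18) = -6.76639e-22
  (+)t^(-17) = 1.01496e-20
  (-)t^(-16) = -1.52244e-19
  (+)t^(-15) = 2.28366e-18
  (-)t^(-14) = -3.42549e-17
  (+)t^(-13) = 5.13823e-16
  (-)t^(-12) = -7.70735e-15
  (+)t^(-11) = 1.1561e-13
  (-)t^(-10) = -1.73415e-12
  (+)t^(-9) = 2.60123e-11
  (+)t^(-7) = 5.85277e-09
Sum = (-1.33657e-26) + (2.00486e-25) + (-3.00729e-24) + (4.51093e-23) + (-6.76639e-22) + (1.01496e-20) + (-1.52244e-19) + (2.28366e-18) + (-3.42549e-17) + (5.13823e-16) + (-7.70735e-15) + (1.1561e-13) + (-1.73415e-12) + (2.60123e-11) + (5.85277e-09)
= 5.877152873e-09
Rounded to 6 significant figures: 5.87715e-09

5.87715e-09


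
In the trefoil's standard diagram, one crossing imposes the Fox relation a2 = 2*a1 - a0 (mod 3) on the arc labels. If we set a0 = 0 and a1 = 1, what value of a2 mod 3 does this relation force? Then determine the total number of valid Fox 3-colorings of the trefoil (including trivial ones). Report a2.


Step 1: Apply the given crossing relation 2*a1 - a0 - a2 = 0 (mod 3).
  a2 = 2*a1 - a0 mod 3
  a2 = 2*1 - 0 mod 3
  a2 = 2 - 0 mod 3
  a2 = 2 mod 3 = 2
Step 2: The trefoil has determinant 3.
  Number of Fox p-colorings (p prime) is p^2 if p = 3, else p.
  Since p = 3 divides det = 3, the trefoil is 3-colorable.
  (Indeed for p = 3 any choice of a0, a1 extends to a valid coloring; the trial (a0, a1, a2) = (0, 1, 2) satisfies all three crossing relations.)
  Total colorings = 3^2 = 9
Step 3: a2 = 2, total Fox 3-colorings = 9

2


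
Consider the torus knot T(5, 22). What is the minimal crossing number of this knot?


For a torus knot T(p, q) with gcd(p,q)=1,
the crossing number is min(p*(q-1), q*(p-1)).
p*(q-1) = 5*21 = 105
q*(p-1) = 22*4 = 88
min(105, 88) = 88

88


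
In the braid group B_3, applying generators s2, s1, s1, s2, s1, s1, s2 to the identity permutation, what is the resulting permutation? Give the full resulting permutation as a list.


Starting with identity [1, 2, 3].
Apply generators in sequence:
  After s2: [1, 3, 2]
  After s1: [3, 1, 2]
  After s1: [1, 3, 2]
  After s2: [1, 2, 3]
  After s1: [2, 1, 3]
  After s1: [1, 2, 3]
  After s2: [1, 3, 2]
Final permutation: [1, 3, 2]

[1, 3, 2]


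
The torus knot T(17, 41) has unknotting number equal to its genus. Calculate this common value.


For a torus knot T(p,q), both the unknotting number and genus equal (p-1)(q-1)/2.
= (17-1)(41-1)/2
= 16*40/2
= 640/2 = 320

320


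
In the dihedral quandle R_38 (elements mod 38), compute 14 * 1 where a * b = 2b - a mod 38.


14 * 1 = 2*1 - 14 mod 38
= 2 - 14 mod 38
= -12 mod 38 = 26

26


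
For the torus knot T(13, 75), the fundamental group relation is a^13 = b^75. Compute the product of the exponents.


The relation is a^13 = b^75.
Product of exponents = 13 * 75
= 975

975


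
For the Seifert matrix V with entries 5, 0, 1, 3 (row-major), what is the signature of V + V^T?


Step 1: V + V^T = [[10, 1], [1, 6]]
Step 2: trace = 16, det = 59
Step 3: Discriminant = 16^2 - 4*59 = 20
Step 4: Eigenvalues: 10.2361, 5.76393
Step 5: Signature = (# positive eigenvalues) - (# negative eigenvalues) = 2

2


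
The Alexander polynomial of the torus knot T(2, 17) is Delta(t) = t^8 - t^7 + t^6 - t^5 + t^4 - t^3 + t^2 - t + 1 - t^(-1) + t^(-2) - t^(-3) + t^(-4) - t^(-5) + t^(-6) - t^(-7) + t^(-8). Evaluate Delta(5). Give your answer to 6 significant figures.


Substituting t = 5 into Delta(t) = t^8 - t^7 + t^6 - t^5 + t^4 - t^3 + t^2 - t + 1 - t^(-1) + t^(-2) - t^(-3) + t^(-4) - t^(-5) + t^(-6) - t^(-7) + t^(-8):
Term values: (390625) + (-78125) + (15625) + (-3125) + (625) + (-125) + (25) + (-5) + (1) + (-0.2) + (0.04) + (-0.008) + (0.0016) + (-0.00032) + (6.4e-05) + (-1.28e-05) + (2.56e-06)
Sum = 325520.8333
Rounded to 6 significant figures: 325521

325521


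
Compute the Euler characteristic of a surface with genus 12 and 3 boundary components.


chi = 2 - 2g - b
= 2 - 2*12 - 3
= 2 - 24 - 3 = -25

-25


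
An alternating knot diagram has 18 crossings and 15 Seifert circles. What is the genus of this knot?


For alternating knots, g = (c - s + 1)/2.
= (18 - 15 + 1)/2
= 4/2 = 2

2


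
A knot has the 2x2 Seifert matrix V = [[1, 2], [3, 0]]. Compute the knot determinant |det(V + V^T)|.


Step 1: Form V + V^T where V = [[1, 2], [3, 0]]
  V^T = [[1, 3], [2, 0]]
  V + V^T = [[2, 5], [5, 0]]
Step 2: det(V + V^T) = 2*0 - 5*5
  = 0 - 25 = -25
Step 3: Knot determinant = |det(V + V^T)| = |-25| = 25

25


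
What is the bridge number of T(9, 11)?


The bridge number of T(p,q) is min(p,q).
min(9, 11) = 9

9


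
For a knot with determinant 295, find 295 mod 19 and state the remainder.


Step 1: A knot is p-colorable if and only if p divides its determinant.
Step 2: Compute 295 mod 19.
295 = 15 * 19 + 10
Step 3: 295 mod 19 = 10
Step 4: The knot is 19-colorable: no

10


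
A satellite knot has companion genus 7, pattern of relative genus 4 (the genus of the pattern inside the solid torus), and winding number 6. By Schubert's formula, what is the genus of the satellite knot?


Schubert: g(satellite) = g_rel(pattern) + |winding| * g(companion),
where g_rel(pattern) is the genus of the pattern relative to the solid torus.
= 4 + 6 * 7
= 4 + 42 = 46

46


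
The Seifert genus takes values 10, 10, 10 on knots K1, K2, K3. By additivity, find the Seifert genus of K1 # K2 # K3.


The Seifert genus is additive under connected sum.
Seifert genus(K1 # K2 # K3) = (10) + (10) + (10)
= 30

30


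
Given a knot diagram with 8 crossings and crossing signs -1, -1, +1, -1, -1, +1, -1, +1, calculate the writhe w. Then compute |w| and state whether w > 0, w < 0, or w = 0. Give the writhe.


Step 1: Count positive crossings (+1).
Positive crossings: 3
Step 2: Count negative crossings (-1).
Negative crossings: 5
Step 3: Writhe = (positive) - (negative)
w = 3 - 5 = -2
Step 4: |w| = 2, and w is negative

-2


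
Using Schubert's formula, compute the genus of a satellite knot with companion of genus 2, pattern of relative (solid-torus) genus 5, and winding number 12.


Schubert: g(satellite) = g_rel(pattern) + |winding| * g(companion),
where g_rel(pattern) is the genus of the pattern relative to the solid torus.
= 5 + 12 * 2
= 5 + 24 = 29

29


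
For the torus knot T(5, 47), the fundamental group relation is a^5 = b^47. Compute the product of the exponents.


The relation is a^5 = b^47.
Product of exponents = 5 * 47
= 235

235


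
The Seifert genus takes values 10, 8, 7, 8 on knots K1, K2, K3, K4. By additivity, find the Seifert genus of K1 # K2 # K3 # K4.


The Seifert genus is additive under connected sum.
Seifert genus(K1 # K2 # K3 # K4) = (10) + (8) + (7) + (8)
= 33

33


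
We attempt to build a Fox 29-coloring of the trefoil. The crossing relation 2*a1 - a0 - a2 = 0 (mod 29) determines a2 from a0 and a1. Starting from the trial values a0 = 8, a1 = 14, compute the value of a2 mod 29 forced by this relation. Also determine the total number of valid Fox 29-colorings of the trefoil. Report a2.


Step 1: Apply the given crossing relation 2*a1 - a0 - a2 = 0 (mod 29).
  a2 = 2*a1 - a0 mod 29
  a2 = 2*14 - 8 mod 29
  a2 = 28 - 8 mod 29
  a2 = 20 mod 29 = 20
Step 2: The trefoil has determinant 3.
  Number of Fox p-colorings (p prime) is p^2 if p = 3, else p.
  Since 29 does not divide 3, only trivial (constant) colorings exist.
  (So the trial a0 = 8, a1 = 14 with a0 != a1 does NOT extend to a valid coloring of the whole trefoil: the other two crossing relations require 3*(a1 - a0) = 0 (mod 29), which fails.)
  Total colorings = 29
Step 3: a2 = 20, total Fox 29-colorings = 29

20


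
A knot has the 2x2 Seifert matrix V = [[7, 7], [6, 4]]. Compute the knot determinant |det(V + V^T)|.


Step 1: Form V + V^T where V = [[7, 7], [6, 4]]
  V^T = [[7, 6], [7, 4]]
  V + V^T = [[14, 13], [13, 8]]
Step 2: det(V + V^T) = 14*8 - 13*13
  = 112 - 169 = -57
Step 3: Knot determinant = |det(V + V^T)| = |-57| = 57

57


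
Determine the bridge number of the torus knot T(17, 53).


The bridge number of T(p,q) is min(p,q).
min(17, 53) = 17

17


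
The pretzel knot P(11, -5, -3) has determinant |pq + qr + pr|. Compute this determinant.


Step 1: Compute pq + qr + pr.
pq = 11*(-5) = -55
qr = (-5)*(-3) = 15
pr = 11*(-3) = -33
pq + qr + pr = -55 + 15 + (-33) = -73
Step 2: Take absolute value.
det(P(11,-5,-3)) = |-73| = 73

73


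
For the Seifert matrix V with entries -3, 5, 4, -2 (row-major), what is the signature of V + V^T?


Step 1: V + V^T = [[-6, 9], [9, -4]]
Step 2: trace = -10, det = -57
Step 3: Discriminant = (-10)^2 - 4*(-57) = 328
Step 4: Eigenvalues: 4.05539, -14.0554
Step 5: Signature = (# positive eigenvalues) - (# negative eigenvalues) = 0

0


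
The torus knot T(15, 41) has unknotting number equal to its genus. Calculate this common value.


For a torus knot T(p,q), both the unknotting number and genus equal (p-1)(q-1)/2.
= (15-1)(41-1)/2
= 14*40/2
= 560/2 = 280

280


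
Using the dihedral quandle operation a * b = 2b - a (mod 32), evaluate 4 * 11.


4 * 11 = 2*11 - 4 mod 32
= 22 - 4 mod 32
= 18 mod 32 = 18

18


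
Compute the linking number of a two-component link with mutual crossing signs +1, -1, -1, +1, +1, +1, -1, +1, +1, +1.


Step 1: Count positive crossings: 7
Step 2: Count negative crossings: 3
Step 3: Sum of signs = 7 - 3 = 4
Step 4: Linking number = sum/2 = 4/2 = 2

2


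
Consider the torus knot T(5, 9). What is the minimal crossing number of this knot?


For a torus knot T(p, q) with gcd(p,q)=1,
the crossing number is min(p*(q-1), q*(p-1)).
p*(q-1) = 5*8 = 40
q*(p-1) = 9*4 = 36
min(40, 36) = 36

36


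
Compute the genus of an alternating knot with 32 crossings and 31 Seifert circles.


For alternating knots, g = (c - s + 1)/2.
= (32 - 31 + 1)/2
= 2/2 = 1

1


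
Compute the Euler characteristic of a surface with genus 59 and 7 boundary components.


chi = 2 - 2g - b
= 2 - 2*59 - 7
= 2 - 118 - 7 = -123

-123


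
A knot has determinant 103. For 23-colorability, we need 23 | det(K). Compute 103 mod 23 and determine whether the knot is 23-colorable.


Step 1: A knot is p-colorable if and only if p divides its determinant.
Step 2: Compute 103 mod 23.
103 = 4 * 23 + 11
Step 3: 103 mod 23 = 11
Step 4: The knot is 23-colorable: no

11


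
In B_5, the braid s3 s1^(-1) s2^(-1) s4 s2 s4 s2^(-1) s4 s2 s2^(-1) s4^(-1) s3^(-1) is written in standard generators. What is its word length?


The word length counts the number of generators (including inverses).
Listing each generator: s3, s1^(-1), s2^(-1), s4, s2, s4, s2^(-1), s4, s2, s2^(-1), s4^(-1), s3^(-1)
There are 12 generators in this braid word.

12


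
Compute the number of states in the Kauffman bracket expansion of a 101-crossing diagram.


Each crossing contributes 2 choices (A-smoothing or B-smoothing).
Total states = 2^101 = 2535301200456458802993406410752

2535301200456458802993406410752


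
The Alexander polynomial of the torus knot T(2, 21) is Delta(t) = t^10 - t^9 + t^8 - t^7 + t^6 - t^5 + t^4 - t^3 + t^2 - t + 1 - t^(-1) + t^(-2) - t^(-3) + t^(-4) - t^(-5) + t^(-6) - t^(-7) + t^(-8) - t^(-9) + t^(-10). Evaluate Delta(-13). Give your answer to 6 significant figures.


Substituting t = -13 into Delta(t) = t^10 - t^9 + t^8 - t^7 + t^6 - t^5 + t^4 - t^3 + t^2 - t + 1 - t^(-1) + t^(-2) - t^(-3) + t^(-4) - t^(-5) + t^(-6) - t^(-7) + t^(-8) - t^(-9) + t^(-10):
Term values: (137858491849) + (10604499373) + (815730721) + (62748517) + (4826809) + (371293) + (28561) + (2197) + (169) + (13) + (1) + (0.0769231) + (0.00591716) + (0.000455166) + (3.50128e-05) + (2.69329e-06) + (2.07176e-07) + (1.59366e-08) + (1.22589e-09) + (9.42996e-11) + (7.25382e-12)
Sum = 1.493466995e+11
Rounded to 6 significant figures: 1.49347e+11

1.49347e+11


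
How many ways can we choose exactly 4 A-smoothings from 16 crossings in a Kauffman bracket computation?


We choose which 4 of 16 crossings get A-smoothings.
C(16, 4) = 16! / (4! * 12!)
= 1820

1820


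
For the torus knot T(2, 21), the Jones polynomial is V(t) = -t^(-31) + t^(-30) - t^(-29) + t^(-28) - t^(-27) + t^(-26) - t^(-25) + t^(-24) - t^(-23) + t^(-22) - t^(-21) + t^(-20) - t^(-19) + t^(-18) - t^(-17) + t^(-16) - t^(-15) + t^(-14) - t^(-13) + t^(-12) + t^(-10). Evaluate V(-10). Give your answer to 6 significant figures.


Substituting t = -10 into V(t) = -t^(-31) + t^(-30) - t^(-29) + t^(-28) - t^(-27) + t^(-26) - t^(-25) + t^(-24) - t^(-23) + t^(-22) - t^(-21) + t^(-20) - t^(-19) + t^(-18) - t^(-17) + t^(-16) - t^(-15) + t^(-14) - t^(-13) + t^(-12) + t^(-10):
  (-)t^(-31) = 1e-31
  (+)t^(-30) = 1e-30
  (-)t^(-29) = 1e-29
  (+)t^(-28) = 1e-28
  (-)t^(-27) = 1e-27
  (+)t^(-26) = 1e-26
  (-)t^(-25) = 1e-25
  (+)t^(-24) = 1e-24
  (-)t^(-23) = 1e-23
  (+)t^(-22) = 1e-22
  (-)t^(-21) = 1e-21
  (+)t^(-20) = 1e-20
  (-)t^(-19) = 1e-19
  (+)t^(-18) = 1e-18
  (-)t^(-17) = 1e-17
  (+)t^(-16) = 1e-16
  (-)t^(-15) = 1e-15
  (+)t^(-14) = 1e-14
  (-)t^(-13) = 1e-13
  (+)t^(-12) = 1e-12
  (+)t^(-10) = 1e-10
Sum = (1e-31) + (1e-30) + (1e-29) + (1e-28) + (1e-27) + (1e-26) + (1e-25) + (1e-24) + (1e-23) + (1e-22) + (1e-21) + (1e-20) + (1e-19) + (1e-18) + (1e-17) + (1e-16) + (1e-15) + (1e-14) + (1e-13) + (1e-12) + (1e-10)
= 1.011111111e-10
Rounded to 6 significant figures: 1.01111e-10

1.01111e-10


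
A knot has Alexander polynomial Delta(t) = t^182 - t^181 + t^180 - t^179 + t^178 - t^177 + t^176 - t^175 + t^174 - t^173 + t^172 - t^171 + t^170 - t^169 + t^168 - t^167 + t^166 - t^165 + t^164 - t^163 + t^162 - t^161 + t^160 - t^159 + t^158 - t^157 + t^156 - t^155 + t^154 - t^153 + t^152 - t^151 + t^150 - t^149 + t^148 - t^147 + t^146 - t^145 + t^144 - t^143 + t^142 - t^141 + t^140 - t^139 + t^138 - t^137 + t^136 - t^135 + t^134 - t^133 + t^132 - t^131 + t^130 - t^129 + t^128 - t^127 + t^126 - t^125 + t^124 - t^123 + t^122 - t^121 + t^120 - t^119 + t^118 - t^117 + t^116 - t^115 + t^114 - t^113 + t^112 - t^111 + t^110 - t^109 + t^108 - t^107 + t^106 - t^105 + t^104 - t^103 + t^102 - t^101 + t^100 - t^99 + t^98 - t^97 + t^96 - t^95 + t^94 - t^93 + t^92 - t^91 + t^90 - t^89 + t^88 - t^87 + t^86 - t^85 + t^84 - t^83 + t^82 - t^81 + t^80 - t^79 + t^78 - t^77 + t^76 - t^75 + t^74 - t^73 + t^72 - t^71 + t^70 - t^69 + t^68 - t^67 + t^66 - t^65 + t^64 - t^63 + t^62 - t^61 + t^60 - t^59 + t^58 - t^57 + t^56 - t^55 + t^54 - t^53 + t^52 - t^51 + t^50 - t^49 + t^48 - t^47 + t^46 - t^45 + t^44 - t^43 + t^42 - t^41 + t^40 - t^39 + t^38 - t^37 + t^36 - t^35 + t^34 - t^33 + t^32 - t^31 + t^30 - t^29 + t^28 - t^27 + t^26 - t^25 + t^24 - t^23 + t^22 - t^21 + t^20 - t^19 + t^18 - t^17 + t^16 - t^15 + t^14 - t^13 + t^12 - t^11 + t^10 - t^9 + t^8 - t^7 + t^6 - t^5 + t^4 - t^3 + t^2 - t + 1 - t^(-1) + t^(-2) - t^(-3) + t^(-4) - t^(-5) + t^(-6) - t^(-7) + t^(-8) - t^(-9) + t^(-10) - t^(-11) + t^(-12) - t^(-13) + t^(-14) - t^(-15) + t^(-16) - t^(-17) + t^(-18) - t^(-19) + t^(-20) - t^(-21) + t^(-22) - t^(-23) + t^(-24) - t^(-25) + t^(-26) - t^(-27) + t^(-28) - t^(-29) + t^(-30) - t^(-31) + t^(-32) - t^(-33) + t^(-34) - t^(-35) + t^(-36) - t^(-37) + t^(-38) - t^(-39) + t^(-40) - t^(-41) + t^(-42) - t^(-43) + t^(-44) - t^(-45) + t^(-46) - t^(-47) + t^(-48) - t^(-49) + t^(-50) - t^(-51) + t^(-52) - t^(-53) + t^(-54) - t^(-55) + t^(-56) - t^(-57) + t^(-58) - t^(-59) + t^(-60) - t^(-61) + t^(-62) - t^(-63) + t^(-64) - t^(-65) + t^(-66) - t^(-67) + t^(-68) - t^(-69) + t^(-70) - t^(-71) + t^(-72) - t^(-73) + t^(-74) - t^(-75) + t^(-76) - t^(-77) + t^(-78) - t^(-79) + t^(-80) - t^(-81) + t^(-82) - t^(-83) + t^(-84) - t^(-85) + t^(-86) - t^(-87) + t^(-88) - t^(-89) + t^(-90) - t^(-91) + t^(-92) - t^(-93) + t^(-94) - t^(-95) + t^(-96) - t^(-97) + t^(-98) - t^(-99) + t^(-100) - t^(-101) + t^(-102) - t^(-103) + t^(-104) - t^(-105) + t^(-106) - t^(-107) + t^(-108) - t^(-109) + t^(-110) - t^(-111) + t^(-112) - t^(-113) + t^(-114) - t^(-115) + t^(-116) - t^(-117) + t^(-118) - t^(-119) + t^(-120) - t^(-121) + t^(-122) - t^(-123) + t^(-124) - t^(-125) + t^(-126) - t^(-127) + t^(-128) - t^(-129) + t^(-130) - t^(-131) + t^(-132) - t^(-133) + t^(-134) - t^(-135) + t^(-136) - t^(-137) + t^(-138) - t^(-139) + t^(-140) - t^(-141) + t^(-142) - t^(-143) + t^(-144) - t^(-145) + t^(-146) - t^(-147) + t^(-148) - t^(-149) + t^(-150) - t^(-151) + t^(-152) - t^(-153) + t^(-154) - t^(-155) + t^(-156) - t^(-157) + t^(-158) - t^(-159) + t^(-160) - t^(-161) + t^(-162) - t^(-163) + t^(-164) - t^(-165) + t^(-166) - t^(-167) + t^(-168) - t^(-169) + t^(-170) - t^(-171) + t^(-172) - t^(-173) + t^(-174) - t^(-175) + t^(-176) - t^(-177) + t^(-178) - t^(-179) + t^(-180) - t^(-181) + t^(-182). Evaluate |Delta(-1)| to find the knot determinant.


Step 1: The polynomial has 365 terms with alternating signs, exponents from 182 down to -182.
Step 2: Substitute t = -1. The i-th term has coefficient (-1)^i and exponent (m-i),
  so its value is (-1)^i * (-1)^(m-i) = (-1)^m = 1 for every i.
Step 3: All 365 terms equal 1, so Delta(-1) = 365 * (1) = 365
Step 4: |Delta(-1)| = 365

365


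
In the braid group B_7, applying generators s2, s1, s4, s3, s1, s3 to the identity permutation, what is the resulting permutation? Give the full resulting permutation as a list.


Starting with identity [1, 2, 3, 4, 5, 6, 7].
Apply generators in sequence:
  After s2: [1, 3, 2, 4, 5, 6, 7]
  After s1: [3, 1, 2, 4, 5, 6, 7]
  After s4: [3, 1, 2, 5, 4, 6, 7]
  After s3: [3, 1, 5, 2, 4, 6, 7]
  After s1: [1, 3, 5, 2, 4, 6, 7]
  After s3: [1, 3, 2, 5, 4, 6, 7]
Final permutation: [1, 3, 2, 5, 4, 6, 7]

[1, 3, 2, 5, 4, 6, 7]


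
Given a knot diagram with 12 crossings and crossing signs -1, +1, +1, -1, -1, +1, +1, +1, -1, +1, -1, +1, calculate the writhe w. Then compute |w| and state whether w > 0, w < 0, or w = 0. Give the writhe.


Step 1: Count positive crossings (+1).
Positive crossings: 7
Step 2: Count negative crossings (-1).
Negative crossings: 5
Step 3: Writhe = (positive) - (negative)
w = 7 - 5 = 2
Step 4: |w| = 2, and w is positive

2


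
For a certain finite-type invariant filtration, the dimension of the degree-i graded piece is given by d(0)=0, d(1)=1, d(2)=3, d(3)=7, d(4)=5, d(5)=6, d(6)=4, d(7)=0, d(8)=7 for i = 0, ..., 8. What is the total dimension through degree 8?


Total dimension = d(0) + d(1) + ... + d(8)
= 0 + 1 + 3 + 7 + 5 + 6 + 4 + 0 + 7
= 33

33


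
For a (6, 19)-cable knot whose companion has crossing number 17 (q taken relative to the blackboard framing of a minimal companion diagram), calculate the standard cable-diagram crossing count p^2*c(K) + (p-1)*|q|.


Step 1: Each of the c(K) crossings of the companion diagram becomes p*p = p^2 crossings among the p parallel strands, and each of the |q| twists s_1 s_2 ... s_(p-1) adds (p-1) crossings.
  Crossings = p^2 * c(K) + (p-1)*|q|
Step 2: = 6^2 * 17 + (6-1)*19
Step 3: = 36*17 + 5*19
Step 4: = 612 + 95 = 707

707


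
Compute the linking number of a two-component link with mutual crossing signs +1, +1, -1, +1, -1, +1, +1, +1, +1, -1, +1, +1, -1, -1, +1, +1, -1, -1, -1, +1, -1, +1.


Step 1: Count positive crossings: 13
Step 2: Count negative crossings: 9
Step 3: Sum of signs = 13 - 9 = 4
Step 4: Linking number = sum/2 = 4/2 = 2

2
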